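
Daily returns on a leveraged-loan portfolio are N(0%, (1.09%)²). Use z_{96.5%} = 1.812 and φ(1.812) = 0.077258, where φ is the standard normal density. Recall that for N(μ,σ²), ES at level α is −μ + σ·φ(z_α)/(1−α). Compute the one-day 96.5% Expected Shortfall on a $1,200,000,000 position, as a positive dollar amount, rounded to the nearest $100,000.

Tail multiplier: φ(z)/(1−α) = 0.077258 / 0.035 = 2.207.
ES = 1.09% × 2.207 = 2.406%.
On $1,200,000,000: 0.02406 × $1,200,000,000 = $28,872,000.

$28,900,000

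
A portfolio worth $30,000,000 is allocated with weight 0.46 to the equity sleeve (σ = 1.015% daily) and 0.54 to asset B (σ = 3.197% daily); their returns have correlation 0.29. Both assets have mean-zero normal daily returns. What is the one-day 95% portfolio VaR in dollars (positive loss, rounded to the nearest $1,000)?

σ_p² = 0.46²·1.015² + 0.54²·3.197² + 2·0.29·0.46·0.54·1.015·3.197 = 3.6659 (%²).
σ_p = √3.6659 = 1.915%.
At 95%, z = 1.645.
VaR = 1.645 × 1.915% = 3.150%; on $30,000,000 that is $945,000.

$945,000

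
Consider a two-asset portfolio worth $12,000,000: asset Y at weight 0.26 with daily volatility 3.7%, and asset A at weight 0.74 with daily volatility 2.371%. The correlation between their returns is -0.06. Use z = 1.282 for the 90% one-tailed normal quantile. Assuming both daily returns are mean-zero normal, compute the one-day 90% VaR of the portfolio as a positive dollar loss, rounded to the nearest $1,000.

σ_p² = 0.26²·3.7² + 0.74²·2.371² + 2·-0.06·0.26·0.74·3.7·2.371 = 3.8013 (%²).
σ_p = √3.8013 = 1.950%.
VaR = 1.282 × 1.950% = 2.500%; on $12,000,000 that is $300,000.

$300,000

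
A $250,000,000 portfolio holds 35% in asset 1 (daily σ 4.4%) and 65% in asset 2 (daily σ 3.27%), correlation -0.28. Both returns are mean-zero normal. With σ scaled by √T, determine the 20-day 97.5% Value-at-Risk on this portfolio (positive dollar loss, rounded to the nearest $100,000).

$49,300,000

σ_p = √(0.35²·4.4² + 0.65²·3.27² + 2·-0.28·0.35·0.65·4.4·3.27) = 2.249%.
σ_{20d} = 2.249% × √20 = 10.058%.
z(97.5%) = 1.960.
VaR = 1.960 × 10.058% = 19.714%; on $250,000,000 that is $49,285,000.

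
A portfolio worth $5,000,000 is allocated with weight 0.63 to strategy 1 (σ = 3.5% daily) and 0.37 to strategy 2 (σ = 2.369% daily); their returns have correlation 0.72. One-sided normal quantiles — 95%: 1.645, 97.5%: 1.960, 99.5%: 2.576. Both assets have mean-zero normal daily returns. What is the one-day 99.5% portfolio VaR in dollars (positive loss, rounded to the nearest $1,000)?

$374,000

σ_p² = 0.63²·3.5² + 0.37²·2.369² + 2·0.72·0.63·0.37·3.5·2.369 = 8.4135 (%²).
σ_p = √8.4135 = 2.901%.
VaR = 2.576 × 2.901% = 7.473%; on $5,000,000 that is $373,650.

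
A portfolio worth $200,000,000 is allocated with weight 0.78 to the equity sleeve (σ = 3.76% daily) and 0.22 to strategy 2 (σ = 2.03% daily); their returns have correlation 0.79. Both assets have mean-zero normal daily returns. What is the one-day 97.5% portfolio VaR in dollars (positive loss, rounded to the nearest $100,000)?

σ_p² = 0.78²·3.76² + 0.22²·2.03² + 2·0.79·0.78·0.22·3.76·2.03 = 10.8702 (%²).
σ_p = √10.8702 = 3.297%.
At 97.5%, z = 1.960.
VaR = 1.960 × 3.297% = 6.462%; on $200,000,000 that is $12,924,000.

$12,900,000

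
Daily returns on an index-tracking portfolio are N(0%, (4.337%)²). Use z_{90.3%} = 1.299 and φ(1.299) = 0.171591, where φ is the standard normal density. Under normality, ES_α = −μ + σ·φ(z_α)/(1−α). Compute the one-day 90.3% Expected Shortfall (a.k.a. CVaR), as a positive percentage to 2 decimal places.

Tail multiplier: φ(z)/(1−α) = 0.171591 / 0.097 = 1.769.
ES = 4.337% × 1.769 = 7.672%.

7.67%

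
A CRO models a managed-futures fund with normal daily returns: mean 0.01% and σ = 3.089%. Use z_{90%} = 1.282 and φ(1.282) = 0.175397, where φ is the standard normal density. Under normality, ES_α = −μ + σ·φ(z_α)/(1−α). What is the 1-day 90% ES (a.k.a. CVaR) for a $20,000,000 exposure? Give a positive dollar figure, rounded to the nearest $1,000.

$1,082,000

Tail multiplier: φ(z)/(1−α) = 0.175397 / 0.1 = 1.754.
ES = −(0.01%) + 3.089% × 1.754 = 5.408%.
On $20,000,000: 0.05408 × $20,000,000 = $1,081,600.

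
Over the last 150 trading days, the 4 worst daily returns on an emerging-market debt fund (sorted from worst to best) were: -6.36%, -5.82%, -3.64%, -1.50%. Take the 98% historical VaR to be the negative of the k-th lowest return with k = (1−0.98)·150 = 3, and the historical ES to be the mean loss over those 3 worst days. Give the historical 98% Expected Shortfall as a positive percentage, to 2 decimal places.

5.27%

The 3 worst returns sum to -15.82%.
ES = −(-15.82%) / 3 = 5.2733…% ≈ 5.27%.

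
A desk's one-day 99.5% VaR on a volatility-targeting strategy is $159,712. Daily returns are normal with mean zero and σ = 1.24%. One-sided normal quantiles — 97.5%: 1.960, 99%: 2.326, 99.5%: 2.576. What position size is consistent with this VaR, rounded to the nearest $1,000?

$5,000,000

VaR as a fraction of value: z·σ = 2.576 × 1.24% = 3.19424%.
Position = $159,712 / 0.0319424 = $5,000,000.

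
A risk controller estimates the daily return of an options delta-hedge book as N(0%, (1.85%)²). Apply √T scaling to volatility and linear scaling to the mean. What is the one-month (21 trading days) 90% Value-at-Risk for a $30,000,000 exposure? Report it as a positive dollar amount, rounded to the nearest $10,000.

$3,260,000

At 90%, z = 1.282.
σ_{21d} = 1.85% × √21 = 8.478%.
VaR = 1.282 × 8.478% = 10.869%.
On $30,000,000: 0.10869 × $30,000,000 = $3,260,700.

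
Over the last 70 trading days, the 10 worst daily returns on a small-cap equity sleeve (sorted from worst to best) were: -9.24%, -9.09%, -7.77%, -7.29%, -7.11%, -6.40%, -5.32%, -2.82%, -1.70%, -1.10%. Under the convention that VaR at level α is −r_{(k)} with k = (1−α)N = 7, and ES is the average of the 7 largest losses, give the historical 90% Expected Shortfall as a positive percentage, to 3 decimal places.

7.460%

The 7 worst returns sum to -52.22%.
ES = −(-52.22%) / 7 = 7.46% ≈ 7.460%.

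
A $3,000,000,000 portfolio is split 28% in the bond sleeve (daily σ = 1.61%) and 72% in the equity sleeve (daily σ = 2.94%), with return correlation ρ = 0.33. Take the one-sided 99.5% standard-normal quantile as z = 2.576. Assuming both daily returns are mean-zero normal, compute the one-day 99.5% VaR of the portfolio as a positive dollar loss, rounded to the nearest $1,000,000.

$178,000,000

σ_p² = 0.28²·1.61² + 0.72²·2.94² + 2·0.33·0.28·0.72·1.61·2.94 = 5.3139 (%²).
σ_p = √5.3139 = 2.305%.
VaR = 2.576 × 2.305% = 5.938%; on $3,000,000,000 that is $178,140,000.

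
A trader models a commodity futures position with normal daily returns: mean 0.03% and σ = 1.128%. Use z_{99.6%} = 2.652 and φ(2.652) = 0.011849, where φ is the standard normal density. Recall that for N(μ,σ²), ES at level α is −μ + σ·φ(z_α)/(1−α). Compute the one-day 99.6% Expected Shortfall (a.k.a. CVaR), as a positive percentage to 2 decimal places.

3.31%

Tail multiplier: φ(z)/(1−α) = 0.011849 / 0.004 = 2.962.
ES = −(0.03%) + 1.128% × 2.962 = 3.311%.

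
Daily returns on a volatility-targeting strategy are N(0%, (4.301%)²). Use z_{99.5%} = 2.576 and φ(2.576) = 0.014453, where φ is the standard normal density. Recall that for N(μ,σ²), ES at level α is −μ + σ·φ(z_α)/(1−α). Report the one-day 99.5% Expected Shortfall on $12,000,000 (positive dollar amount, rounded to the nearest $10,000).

Tail multiplier: φ(z)/(1−α) = 0.014453 / 0.005 = 2.891.
ES = 4.301% × 2.891 = 12.434%.
On $12,000,000: 0.12434 × $12,000,000 = $1,492,080.

$1,490,000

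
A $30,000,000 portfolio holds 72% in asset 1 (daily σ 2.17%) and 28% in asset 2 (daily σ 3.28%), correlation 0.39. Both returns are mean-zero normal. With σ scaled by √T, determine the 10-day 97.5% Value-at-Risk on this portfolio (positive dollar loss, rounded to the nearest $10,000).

σ_p = √(0.72²·2.17² + 0.28²·3.28² + 2·0.39·0.72·0.28·2.17·3.28) = 2.099%.
σ_{10d} = 2.099% × √10 = 6.638%.
z(97.5%) = 1.960.
VaR = 1.960 × 6.638% = 13.010%; on $30,000,000 that is $3,903,000.

$3,900,000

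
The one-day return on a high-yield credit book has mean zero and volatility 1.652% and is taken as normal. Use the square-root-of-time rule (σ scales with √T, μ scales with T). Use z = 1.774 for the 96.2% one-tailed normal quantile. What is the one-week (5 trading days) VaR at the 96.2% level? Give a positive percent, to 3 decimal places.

σ_{5d} = 1.652% × √5 = 3.694%.
VaR = 1.774 × 3.694% = 6.553%.

6.553%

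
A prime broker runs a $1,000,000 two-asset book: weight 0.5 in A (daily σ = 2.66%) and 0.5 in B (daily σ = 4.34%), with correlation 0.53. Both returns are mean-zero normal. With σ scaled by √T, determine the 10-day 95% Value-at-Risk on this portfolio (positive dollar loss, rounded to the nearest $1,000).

$161,000

σ_p = √(0.5²·2.66² + 0.5²·4.34² + 2·0.53·0.5·0.5·2.66·4.34) = 3.088%.
σ_{10d} = 3.088% × √10 = 9.765%.
z(95%) = 1.645.
VaR = 1.645 × 9.765% = 16.063%; on $1,000,000 that is $160,630.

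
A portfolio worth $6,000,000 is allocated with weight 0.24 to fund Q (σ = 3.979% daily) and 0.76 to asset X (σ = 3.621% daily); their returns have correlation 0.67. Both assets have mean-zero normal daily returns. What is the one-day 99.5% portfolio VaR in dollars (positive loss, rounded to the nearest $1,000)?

$536,000

σ_p² = 0.24²·3.979² + 0.76²·3.621² + 2·0.67·0.24·0.76·3.979·3.621 = 12.0068 (%²).
σ_p = √12.0068 = 3.465%.
At 99.5%, z = 2.576.
VaR = 2.576 × 3.465% = 8.926%; on $6,000,000 that is $535,560.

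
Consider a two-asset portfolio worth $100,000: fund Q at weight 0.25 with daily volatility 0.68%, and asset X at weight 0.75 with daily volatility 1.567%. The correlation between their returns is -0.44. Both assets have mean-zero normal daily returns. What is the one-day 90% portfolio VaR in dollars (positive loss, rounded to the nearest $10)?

$1,420

σ_p² = 0.25²·0.68² + 0.75²·1.567² + 2·-0.44·0.25·0.75·0.68·1.567 = 1.2343 (%²).
σ_p = √1.2343 = 1.111%.
At 90%, z = 1.282.
VaR = 1.282 × 1.111% = 1.424%; on $100,000 that is $1,424.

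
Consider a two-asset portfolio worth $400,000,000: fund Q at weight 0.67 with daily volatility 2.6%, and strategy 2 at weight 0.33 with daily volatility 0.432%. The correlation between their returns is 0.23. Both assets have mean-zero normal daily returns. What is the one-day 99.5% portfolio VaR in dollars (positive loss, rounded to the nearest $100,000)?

σ_p² = 0.67²·2.6² + 0.33²·0.432² + 2·0.23·0.67·0.33·2.6·0.432 = 3.1691 (%²).
σ_p = √3.1691 = 1.780%.
At 99.5%, z = 2.576.
VaR = 2.576 × 1.780% = 4.585%; on $400,000,000 that is $18,340,000.

$18,300,000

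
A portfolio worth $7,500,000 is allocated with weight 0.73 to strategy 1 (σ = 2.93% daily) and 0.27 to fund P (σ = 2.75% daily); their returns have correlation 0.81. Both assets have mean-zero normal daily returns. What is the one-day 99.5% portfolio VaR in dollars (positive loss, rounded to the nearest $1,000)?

σ_p² = 0.73²·2.93² + 0.27²·2.75² + 2·0.81·0.73·0.27·2.93·2.75 = 7.6990 (%²).
σ_p = √7.6990 = 2.775%.
At 99.5%, z = 2.576.
VaR = 2.576 × 2.775% = 7.148%; on $7,500,000 that is $536,100.

$536,000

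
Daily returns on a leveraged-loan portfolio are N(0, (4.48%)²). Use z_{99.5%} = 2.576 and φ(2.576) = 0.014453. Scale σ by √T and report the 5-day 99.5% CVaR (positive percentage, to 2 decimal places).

28.96%

σ_{5d} = 4.48% × √5 = 10.018%.
ES multiplier = φ(z)/(1−α) = 0.014453/0.005 = 2.891.
ES = 10.018% × 2.891 = 28.962%.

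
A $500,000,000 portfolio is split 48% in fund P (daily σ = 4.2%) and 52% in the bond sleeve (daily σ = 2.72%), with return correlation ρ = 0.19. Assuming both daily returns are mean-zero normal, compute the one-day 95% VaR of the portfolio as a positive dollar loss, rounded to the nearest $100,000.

σ_p² = 0.48²·4.2² + 0.52²·2.72² + 2·0.19·0.48·0.52·4.2·2.72 = 7.1483 (%²).
σ_p = √7.1483 = 2.674%.
At 95%, z = 1.645.
VaR = 1.645 × 2.674% = 4.399%; on $500,000,000 that is $21,995,000.

$22,000,000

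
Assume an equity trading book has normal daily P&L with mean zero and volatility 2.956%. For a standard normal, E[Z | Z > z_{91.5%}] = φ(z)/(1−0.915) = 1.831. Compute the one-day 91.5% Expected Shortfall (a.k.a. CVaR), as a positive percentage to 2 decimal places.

ES = 2.956% × 1.831 = 5.412%.

5.41%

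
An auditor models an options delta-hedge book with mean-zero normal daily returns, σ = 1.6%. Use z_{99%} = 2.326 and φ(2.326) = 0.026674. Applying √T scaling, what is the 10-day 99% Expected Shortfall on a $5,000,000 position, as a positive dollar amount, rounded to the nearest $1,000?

σ_{10d} = 1.6% × √10 = 5.060%.
ES multiplier = φ(z)/(1−α) = 0.026674/0.01 = 2.667.
ES = 5.060% × 2.667 = 13.495%; on $5,000,000: $674,750.

$675,000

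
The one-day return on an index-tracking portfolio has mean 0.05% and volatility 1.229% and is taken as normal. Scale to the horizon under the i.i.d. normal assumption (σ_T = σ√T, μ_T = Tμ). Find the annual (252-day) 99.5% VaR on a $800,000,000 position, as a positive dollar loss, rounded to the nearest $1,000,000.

$301,000,000

At 99.5%, z = 2.576.
σ_{252d} = 1.229% × √252 = 19.510%; μ_{252d} = 252 × 0.05% = 12.600%.
VaR = −(12.600%) + 2.576 × 19.510% = 37.658%.
On $800,000,000: 0.37658 × $800,000,000 = $301,264,000.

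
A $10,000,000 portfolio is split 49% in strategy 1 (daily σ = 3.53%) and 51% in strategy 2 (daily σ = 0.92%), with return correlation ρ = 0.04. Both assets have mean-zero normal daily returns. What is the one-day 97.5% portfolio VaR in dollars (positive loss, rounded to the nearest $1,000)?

$355,000

σ_p² = 0.49²·3.53² + 0.51²·0.92² + 2·0.04·0.49·0.51·3.53·0.92 = 3.2769 (%²).
σ_p = √3.2769 = 1.810%.
At 97.5%, z = 1.960.
VaR = 1.960 × 1.810% = 3.548%; on $10,000,000 that is $354,800.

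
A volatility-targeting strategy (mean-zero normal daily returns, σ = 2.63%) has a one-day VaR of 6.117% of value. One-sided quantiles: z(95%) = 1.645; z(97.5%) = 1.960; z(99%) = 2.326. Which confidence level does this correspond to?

Implied z = VaR/σ = 6.117 / 2.63 = 2.326.
This matches z(99%) = 2.326.

99%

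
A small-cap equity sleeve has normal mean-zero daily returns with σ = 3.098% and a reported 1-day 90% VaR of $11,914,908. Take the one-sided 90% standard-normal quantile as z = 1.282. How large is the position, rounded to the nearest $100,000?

VaR as a fraction of value: z·σ = 1.282 × 3.098% = 3.97164%.
Position = $11,914,908 / 0.0397164 = $300,000,000.

$300,000,000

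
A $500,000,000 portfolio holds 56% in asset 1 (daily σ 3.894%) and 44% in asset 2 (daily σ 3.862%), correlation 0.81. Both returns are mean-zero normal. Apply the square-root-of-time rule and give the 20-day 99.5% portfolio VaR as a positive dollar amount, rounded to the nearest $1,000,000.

σ_p = √(0.56²·3.894² + 0.44²·3.862² + 2·0.81·0.56·0.44·3.894·3.862) = 3.694%.
σ_{20d} = 3.694% × √20 = 16.520%.
z(99.5%) = 2.576.
VaR = 2.576 × 16.520% = 42.556%; on $500,000,000 that is $212,780,000.

$213,000,000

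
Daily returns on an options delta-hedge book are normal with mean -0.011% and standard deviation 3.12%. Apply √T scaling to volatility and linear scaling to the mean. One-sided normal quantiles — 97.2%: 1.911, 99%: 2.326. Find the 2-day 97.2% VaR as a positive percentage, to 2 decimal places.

8.45%

σ_{2d} = 3.12% × √2 = 4.412%; μ_{2d} = 2 × -0.011% = -0.022%.
VaR = −(-0.022%) + 1.911 × 4.412% = 8.453%.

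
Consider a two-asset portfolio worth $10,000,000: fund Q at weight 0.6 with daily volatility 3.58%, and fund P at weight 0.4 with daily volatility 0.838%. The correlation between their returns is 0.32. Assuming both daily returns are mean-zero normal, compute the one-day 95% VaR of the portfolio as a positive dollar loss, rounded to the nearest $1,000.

σ_p² = 0.6²·3.58² + 0.4²·0.838² + 2·0.32·0.6·0.4·3.58·0.838 = 5.1871 (%²).
σ_p = √5.1871 = 2.278%.
At 95%, z = 1.645.
VaR = 1.645 × 2.278% = 3.747%; on $10,000,000 that is $374,700.

$375,000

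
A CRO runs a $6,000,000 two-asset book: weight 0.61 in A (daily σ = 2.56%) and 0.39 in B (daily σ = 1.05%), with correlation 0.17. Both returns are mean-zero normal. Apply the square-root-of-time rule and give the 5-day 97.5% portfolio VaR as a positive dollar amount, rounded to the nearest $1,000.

σ_p = √(0.61²·2.56² + 0.39²·1.05² + 2·0.17·0.61·0.39·2.56·1.05) = 1.680%.
σ_{5d} = 1.680% × √5 = 3.757%.
z(97.5%) = 1.960.
VaR = 1.960 × 3.757% = 7.364%; on $6,000,000 that is $441,840.

$442,000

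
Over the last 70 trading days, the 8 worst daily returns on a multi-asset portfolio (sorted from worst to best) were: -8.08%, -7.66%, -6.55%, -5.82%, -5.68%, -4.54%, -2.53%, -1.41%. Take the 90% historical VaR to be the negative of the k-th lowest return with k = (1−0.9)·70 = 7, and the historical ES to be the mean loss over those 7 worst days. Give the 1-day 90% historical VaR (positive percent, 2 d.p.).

k = 7; the 7th lowest return is -2.53%, so VaR = 2.53%.

2.53%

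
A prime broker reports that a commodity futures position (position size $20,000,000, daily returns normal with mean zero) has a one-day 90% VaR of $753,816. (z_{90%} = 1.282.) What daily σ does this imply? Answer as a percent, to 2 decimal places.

VaR as a fraction: $753,816 / $20,000,000 = 3.769%.
σ = VaR / z = 3.769% / 1.282 = 2.940%.

2.94%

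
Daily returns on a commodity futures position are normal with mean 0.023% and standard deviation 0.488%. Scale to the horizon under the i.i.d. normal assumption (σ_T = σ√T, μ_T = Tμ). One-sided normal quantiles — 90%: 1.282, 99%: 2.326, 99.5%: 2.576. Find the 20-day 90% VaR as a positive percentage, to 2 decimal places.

σ_{20d} = 0.488% × √20 = 2.182%; μ_{20d} = 20 × 0.023% = 0.460%.
VaR = −(0.460%) + 1.282 × 2.182% = 2.337%.

2.34%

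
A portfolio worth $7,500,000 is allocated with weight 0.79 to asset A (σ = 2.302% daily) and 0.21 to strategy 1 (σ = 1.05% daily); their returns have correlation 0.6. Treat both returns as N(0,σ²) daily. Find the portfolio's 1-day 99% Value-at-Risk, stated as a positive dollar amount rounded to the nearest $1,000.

σ_p² = 0.79²·2.302² + 0.21²·1.05² + 2·0.6·0.79·0.21·2.302·1.05 = 3.8370 (%²).
σ_p = √3.8370 = 1.959%.
At 99%, z = 2.326.
VaR = 2.326 × 1.959% = 4.557%; on $7,500,000 that is $341,775.

$342,000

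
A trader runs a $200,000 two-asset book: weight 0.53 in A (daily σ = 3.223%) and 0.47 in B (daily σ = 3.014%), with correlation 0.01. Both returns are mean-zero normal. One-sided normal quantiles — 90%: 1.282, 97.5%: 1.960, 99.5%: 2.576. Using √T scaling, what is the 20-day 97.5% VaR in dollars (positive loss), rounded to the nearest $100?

σ_p = √(0.53²·3.223² + 0.47²·3.014² + 2·0.01·0.53·0.47·3.223·3.014) = 2.230%.
σ_{20d} = 2.230% × √20 = 9.973%.
VaR = 1.960 × 9.973% = 19.547%; on $200,000 that is $39,094.

$39,100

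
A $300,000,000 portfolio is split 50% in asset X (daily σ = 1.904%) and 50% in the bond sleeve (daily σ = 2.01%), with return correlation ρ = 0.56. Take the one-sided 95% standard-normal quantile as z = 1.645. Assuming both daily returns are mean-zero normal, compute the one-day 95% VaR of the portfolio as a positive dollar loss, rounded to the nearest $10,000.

σ_p² = 0.5²·1.904² + 0.5²·2.01² + 2·0.56·0.5·0.5·1.904·2.01 = 2.9879 (%²).
σ_p = √2.9879 = 1.729%.
VaR = 1.645 × 1.729% = 2.844%; on $300,000,000 that is $8,532,000.

$8,530,000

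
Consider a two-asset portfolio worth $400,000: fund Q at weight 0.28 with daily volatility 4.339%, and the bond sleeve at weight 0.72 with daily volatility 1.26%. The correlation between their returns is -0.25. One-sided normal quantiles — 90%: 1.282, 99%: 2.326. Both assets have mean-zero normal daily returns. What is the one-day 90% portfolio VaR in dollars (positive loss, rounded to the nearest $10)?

$6,780

σ_p² = 0.28²·4.339² + 0.72²·1.26² + 2·-0.25·0.28·0.72·4.339·1.26 = 1.7480 (%²).
σ_p = √1.7480 = 1.322%.
VaR = 1.282 × 1.322% = 1.695%; on $400,000 that is $6,780.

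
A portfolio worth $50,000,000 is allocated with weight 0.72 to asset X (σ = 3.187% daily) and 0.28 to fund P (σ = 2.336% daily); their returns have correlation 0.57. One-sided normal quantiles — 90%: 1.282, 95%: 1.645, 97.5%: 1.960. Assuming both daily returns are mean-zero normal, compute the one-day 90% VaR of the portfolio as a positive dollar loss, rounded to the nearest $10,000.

σ_p² = 0.72²·3.187² + 0.28²·2.336² + 2·0.57·0.72·0.28·3.187·2.336 = 7.4042 (%²).
σ_p = √7.4042 = 2.721%.
VaR = 1.282 × 2.721% = 3.488%; on $50,000,000 that is $1,744,000.

$1,740,000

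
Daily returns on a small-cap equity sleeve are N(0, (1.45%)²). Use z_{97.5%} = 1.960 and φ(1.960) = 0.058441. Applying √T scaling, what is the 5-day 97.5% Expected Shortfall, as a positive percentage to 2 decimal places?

7.58%

σ_{5d} = 1.45% × √5 = 3.242%.
ES multiplier = φ(z)/(1−α) = 0.058441/0.025 = 2.338.
ES = 3.242% × 2.338 = 7.580%.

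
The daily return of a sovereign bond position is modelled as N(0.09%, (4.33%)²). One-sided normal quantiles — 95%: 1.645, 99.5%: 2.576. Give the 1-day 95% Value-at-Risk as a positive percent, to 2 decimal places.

VaR = −μ + z·σ = −(0.09%) + 1.645 × 4.33% = 7.033%.

7.03%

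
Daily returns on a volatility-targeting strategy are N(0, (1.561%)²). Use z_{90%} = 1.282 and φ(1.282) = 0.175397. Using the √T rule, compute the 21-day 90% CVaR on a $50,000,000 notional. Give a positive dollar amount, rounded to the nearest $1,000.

$6,273,000

σ_{21d} = 1.561% × √21 = 7.153%.
ES multiplier = φ(z)/(1−α) = 0.175397/0.1 = 1.754.
ES = 7.153% × 1.754 = 12.546%; on $50,000,000: $6,273,000.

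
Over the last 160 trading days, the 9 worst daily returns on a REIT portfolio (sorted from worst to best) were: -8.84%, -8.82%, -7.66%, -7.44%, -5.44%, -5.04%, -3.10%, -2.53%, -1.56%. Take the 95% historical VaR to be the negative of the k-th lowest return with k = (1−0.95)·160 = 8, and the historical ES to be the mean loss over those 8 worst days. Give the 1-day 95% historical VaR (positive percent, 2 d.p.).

2.53%

k = 8; the 8th lowest return is -2.53%, so VaR = 2.53%.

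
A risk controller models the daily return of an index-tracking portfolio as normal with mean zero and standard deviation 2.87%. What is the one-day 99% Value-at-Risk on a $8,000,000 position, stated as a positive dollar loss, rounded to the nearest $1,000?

At 99% one-sided, z = 2.326.
VaR = z·σ = 2.326 × 2.87% = 6.676%.
On $8,000,000: 0.06676 × $8,000,000 = $534,080.

$534,000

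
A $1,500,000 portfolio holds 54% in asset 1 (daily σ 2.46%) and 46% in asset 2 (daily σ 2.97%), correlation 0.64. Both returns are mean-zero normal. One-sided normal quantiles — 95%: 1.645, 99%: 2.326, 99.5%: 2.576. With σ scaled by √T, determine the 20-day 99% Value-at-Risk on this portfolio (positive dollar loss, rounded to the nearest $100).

$380,700

σ_p = √(0.54²·2.46² + 0.46²·2.97² + 2·0.64·0.54·0.46·2.46·2.97) = 2.440%.
σ_{20d} = 2.440% × √20 = 10.912%.
VaR = 2.326 × 10.912% = 25.381%; on $1,500,000 that is $380,715.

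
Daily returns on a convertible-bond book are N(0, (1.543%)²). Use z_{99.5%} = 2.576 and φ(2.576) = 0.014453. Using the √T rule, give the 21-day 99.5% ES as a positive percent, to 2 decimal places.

20.44%

σ_{21d} = 1.543% × √21 = 7.071%.
ES multiplier = φ(z)/(1−α) = 0.014453/0.005 = 2.891.
ES = 7.071% × 2.891 = 20.442%.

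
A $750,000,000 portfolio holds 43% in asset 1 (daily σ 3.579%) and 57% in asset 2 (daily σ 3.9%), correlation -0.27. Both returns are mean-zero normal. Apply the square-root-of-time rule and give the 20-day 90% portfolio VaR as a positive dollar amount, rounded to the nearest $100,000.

σ_p = √(0.43²·3.579² + 0.57²·3.9² + 2·-0.27·0.43·0.57·3.579·3.9) = 2.337%.
σ_{20d} = 2.337% × √20 = 10.451%.
z(90%) = 1.282.
VaR = 1.282 × 10.451% = 13.398%; on $750,000,000 that is $100,485,000.

$100,500,000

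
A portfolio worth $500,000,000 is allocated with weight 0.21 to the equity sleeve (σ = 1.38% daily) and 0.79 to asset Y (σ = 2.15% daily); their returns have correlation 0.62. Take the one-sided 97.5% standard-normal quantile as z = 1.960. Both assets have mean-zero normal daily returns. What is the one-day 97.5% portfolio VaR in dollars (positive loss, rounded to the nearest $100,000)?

σ_p² = 0.21²·1.38² + 0.79²·2.15² + 2·0.62·0.21·0.79·1.38·2.15 = 3.5792 (%²).
σ_p = √3.5792 = 1.892%.
VaR = 1.960 × 1.892% = 3.708%; on $500,000,000 that is $18,540,000.

$18,500,000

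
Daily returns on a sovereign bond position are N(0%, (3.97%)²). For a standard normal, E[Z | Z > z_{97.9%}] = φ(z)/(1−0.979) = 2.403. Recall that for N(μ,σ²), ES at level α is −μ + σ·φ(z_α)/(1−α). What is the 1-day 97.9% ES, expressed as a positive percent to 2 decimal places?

9.54%

ES = 3.97% × 2.403 = 9.540%.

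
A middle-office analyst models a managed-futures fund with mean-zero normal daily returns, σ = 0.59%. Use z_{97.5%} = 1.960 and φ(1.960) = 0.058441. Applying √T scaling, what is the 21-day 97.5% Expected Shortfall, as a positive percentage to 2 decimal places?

σ_{21d} = 0.59% × √21 = 2.704%.
ES multiplier = φ(z)/(1−α) = 0.058441/0.025 = 2.338.
ES = 2.704% × 2.338 = 6.322%.

6.32%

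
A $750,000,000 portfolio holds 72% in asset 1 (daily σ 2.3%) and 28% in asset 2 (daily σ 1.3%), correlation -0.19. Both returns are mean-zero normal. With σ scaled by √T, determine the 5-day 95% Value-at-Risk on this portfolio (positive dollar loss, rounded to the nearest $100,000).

σ_p = √(0.72²·2.3² + 0.28²·1.3² + 2·-0.19·0.72·0.28·2.3·1.3) = 1.627%.
σ_{5d} = 1.627% × √5 = 3.638%.
z(95%) = 1.645.
VaR = 1.645 × 3.638% = 5.985%; on $750,000,000 that is $44,887,500.

$44,900,000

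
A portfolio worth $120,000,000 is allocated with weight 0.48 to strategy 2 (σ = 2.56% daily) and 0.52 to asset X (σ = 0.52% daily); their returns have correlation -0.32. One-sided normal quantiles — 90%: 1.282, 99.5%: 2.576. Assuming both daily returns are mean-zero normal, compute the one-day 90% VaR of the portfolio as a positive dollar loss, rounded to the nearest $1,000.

σ_p² = 0.48²·2.56² + 0.52²·0.52² + 2·-0.32·0.48·0.52·2.56·0.52 = 1.3704 (%²).
σ_p = √1.3704 = 1.171%.
VaR = 1.282 × 1.171% = 1.501%; on $120,000,000 that is $1,801,200.

$1,801,000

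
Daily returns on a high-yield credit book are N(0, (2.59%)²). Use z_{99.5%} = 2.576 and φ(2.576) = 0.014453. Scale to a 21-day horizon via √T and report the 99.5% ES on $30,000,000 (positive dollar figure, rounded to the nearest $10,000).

$10,290,000

σ_{21d} = 2.59% × √21 = 11.869%.
ES multiplier = φ(z)/(1−α) = 0.014453/0.005 = 2.891.
ES = 11.869% × 2.891 = 34.313%; on $30,000,000: $10,293,900.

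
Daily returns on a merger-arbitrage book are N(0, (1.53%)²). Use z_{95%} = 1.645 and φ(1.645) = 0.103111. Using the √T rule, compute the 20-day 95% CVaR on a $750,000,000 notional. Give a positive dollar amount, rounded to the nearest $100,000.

σ_{20d} = 1.53% × √20 = 6.842%.
ES multiplier = φ(z)/(1−α) = 0.103111/0.05 = 2.062.
ES = 6.842% × 2.062 = 14.108%; on $750,000,000: $105,810,000.

$105,800,000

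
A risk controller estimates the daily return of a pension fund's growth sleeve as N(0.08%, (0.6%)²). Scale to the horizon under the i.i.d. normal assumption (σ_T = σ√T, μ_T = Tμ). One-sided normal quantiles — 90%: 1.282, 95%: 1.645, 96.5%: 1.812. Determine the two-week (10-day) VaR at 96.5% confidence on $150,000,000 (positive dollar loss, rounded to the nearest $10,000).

$3,960,000

σ_{10d} = 0.6% × √10 = 1.897%; μ_{10d} = 10 × 0.08% = 0.800%.
VaR = −(0.800%) + 1.812 × 1.897% = 2.637%.
On $150,000,000: 0.02637 × $150,000,000 = $3,955,500.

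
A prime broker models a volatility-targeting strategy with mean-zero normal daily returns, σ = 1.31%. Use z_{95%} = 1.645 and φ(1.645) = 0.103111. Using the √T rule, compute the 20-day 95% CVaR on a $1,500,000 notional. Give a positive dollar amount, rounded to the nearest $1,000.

$181,000

σ_{20d} = 1.31% × √20 = 5.858%.
ES multiplier = φ(z)/(1−α) = 0.103111/0.05 = 2.062.
ES = 5.858% × 2.062 = 12.079%; on $1,500,000: $181,185.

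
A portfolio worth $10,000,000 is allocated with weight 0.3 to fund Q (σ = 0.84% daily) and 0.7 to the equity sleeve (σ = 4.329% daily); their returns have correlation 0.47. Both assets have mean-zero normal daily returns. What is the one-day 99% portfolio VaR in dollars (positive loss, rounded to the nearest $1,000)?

$734,000

σ_p² = 0.3²·0.84² + 0.7²·4.329² + 2·0.47·0.3·0.7·0.84·4.329 = 9.9640 (%²).
σ_p = √9.9640 = 3.157%.
At 99%, z = 2.326.
VaR = 2.326 × 3.157% = 7.343%; on $10,000,000 that is $734,300.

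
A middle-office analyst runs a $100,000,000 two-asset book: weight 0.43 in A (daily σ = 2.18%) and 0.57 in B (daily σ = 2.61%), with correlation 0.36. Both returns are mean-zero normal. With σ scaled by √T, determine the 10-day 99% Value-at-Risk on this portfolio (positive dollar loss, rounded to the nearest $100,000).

σ_p = √(0.43²·2.18² + 0.57²·2.61² + 2·0.36·0.43·0.57·2.18·2.61) = 2.024%.
σ_{10d} = 2.024% × √10 = 6.400%.
z(99%) = 2.326.
VaR = 2.326 × 6.400% = 14.886%; on $100,000,000 that is $14,886,000.

$14,900,000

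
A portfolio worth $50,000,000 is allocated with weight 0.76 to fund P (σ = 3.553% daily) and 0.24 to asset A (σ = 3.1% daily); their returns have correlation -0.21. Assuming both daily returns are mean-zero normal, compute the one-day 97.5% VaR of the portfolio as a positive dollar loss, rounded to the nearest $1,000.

$2,593,000

σ_p² = 0.76²·3.553² + 0.24²·3.1² + 2·-0.21·0.76·0.24·3.553·3.1 = 7.0013 (%²).
σ_p = √7.0013 = 2.646%.
At 97.5%, z = 1.960.
VaR = 1.960 × 2.646% = 5.186%; on $50,000,000 that is $2,593,000.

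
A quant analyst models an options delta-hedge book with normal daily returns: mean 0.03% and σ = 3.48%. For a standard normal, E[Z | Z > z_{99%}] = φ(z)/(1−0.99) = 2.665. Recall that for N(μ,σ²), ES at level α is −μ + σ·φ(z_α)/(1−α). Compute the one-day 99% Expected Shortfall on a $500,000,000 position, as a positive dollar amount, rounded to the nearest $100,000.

$46,200,000

ES = −(0.03%) + 3.48% × 2.665 = 9.244%.
On $500,000,000: 0.09244 × $500,000,000 = $46,220,000.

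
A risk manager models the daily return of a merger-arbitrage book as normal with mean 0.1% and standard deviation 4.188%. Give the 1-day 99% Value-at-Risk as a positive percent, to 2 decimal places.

9.64%

At 99% one-sided, z = 2.326.
VaR = −μ + z·σ = −(0.1%) + 2.326 × 4.188% = 9.641%.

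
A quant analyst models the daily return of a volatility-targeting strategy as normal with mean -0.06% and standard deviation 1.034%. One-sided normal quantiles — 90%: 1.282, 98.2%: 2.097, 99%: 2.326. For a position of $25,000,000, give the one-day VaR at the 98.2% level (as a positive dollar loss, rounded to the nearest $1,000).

$557,000

VaR = −μ + z·σ = −(-0.06%) + 2.097 × 1.034% = 2.228%.
On $25,000,000: 0.02228 × $25,000,000 = $557,000.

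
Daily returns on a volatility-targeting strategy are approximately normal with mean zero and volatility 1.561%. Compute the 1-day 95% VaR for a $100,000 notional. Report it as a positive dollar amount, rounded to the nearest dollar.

At 95% one-sided, z = 1.645.
VaR = z·σ = 1.645 × 1.561% = 2.568%.
On $100,000: 0.02568 × $100,000 = $2,568.

$2,568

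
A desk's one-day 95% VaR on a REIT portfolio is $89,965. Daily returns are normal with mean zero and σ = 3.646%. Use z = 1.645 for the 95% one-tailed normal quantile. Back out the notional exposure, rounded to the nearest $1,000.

VaR as a fraction of value: z·σ = 1.645 × 3.646% = 5.99767%.
Position = $89,965 / 0.0599767 = $1,499,999.

$1,500,000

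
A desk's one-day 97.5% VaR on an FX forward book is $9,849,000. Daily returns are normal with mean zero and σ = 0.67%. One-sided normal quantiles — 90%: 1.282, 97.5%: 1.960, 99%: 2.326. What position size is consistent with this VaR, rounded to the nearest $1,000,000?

VaR as a fraction of value: z·σ = 1.960 × 0.67% = 1.3132%.
Position = $9,849,000 / 0.013132 = $750,000,000.

$750,000,000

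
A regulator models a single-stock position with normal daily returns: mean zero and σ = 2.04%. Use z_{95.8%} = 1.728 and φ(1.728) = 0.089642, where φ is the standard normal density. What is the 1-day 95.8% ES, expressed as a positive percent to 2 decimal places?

4.35%

Tail multiplier: φ(z)/(1−α) = 0.089642 / 0.042 = 2.134.
ES = 2.04% × 2.134 = 4.353%.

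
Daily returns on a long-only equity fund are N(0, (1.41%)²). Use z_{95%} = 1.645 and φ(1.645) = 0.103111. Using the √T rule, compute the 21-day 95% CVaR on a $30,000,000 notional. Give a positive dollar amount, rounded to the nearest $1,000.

σ_{21d} = 1.41% × √21 = 6.461%.
ES multiplier = φ(z)/(1−α) = 0.103111/0.05 = 2.062.
ES = 6.461% × 2.062 = 13.323%; on $30,000,000: $3,996,900.

$3,997,000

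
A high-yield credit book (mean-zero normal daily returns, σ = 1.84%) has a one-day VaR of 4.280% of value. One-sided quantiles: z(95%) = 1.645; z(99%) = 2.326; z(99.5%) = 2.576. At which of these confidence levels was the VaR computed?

Implied z = VaR/σ = 4.280 / 1.84 = 2.326.
This matches z(99%) = 2.326.

99%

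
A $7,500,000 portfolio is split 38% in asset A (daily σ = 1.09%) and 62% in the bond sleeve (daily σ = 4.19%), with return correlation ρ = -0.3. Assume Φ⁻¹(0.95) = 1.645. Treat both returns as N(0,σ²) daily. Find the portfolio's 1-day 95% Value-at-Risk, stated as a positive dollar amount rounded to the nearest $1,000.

σ_p² = 0.38²·1.09² + 0.62²·4.19² + 2·-0.3·0.38·0.62·1.09·4.19 = 6.2745 (%²).
σ_p = √6.2745 = 2.505%.
VaR = 1.645 × 2.505% = 4.121%; on $7,500,000 that is $309,075.

$309,000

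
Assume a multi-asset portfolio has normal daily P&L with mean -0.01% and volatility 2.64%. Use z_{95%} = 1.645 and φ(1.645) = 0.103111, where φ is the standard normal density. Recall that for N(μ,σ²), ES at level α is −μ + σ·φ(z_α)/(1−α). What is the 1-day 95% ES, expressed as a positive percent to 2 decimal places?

5.45%

Tail multiplier: φ(z)/(1−α) = 0.103111 / 0.05 = 2.062.
ES = −(-0.01%) + 2.64% × 2.062 = 5.454%.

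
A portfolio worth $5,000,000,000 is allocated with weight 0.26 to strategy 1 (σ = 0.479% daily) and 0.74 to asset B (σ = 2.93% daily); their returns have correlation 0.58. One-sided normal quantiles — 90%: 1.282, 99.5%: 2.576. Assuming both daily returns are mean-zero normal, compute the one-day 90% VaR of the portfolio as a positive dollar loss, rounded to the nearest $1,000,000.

$144,000,000

σ_p² = 0.26²·0.479² + 0.74²·2.93² + 2·0.58·0.26·0.74·0.479·2.93 = 5.0298 (%²).
σ_p = √5.0298 = 2.243%.
VaR = 1.282 × 2.243% = 2.876%; on $5,000,000,000 that is $143,800,000.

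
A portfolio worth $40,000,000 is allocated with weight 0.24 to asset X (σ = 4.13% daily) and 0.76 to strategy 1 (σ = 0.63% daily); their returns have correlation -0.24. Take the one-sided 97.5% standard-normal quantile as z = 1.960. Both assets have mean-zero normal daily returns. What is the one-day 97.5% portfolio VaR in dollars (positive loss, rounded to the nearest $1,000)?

σ_p² = 0.24²·4.13² + 0.76²·0.63² + 2·-0.24·0.24·0.76·4.13·0.63 = 0.9839 (%²).
σ_p = √0.9839 = 0.992%.
VaR = 1.960 × 0.992% = 1.944%; on $40,000,000 that is $777,600.

$778,000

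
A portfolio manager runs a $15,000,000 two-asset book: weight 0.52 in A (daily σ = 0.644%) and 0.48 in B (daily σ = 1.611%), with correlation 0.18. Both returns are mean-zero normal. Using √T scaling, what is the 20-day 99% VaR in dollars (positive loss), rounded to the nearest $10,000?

$1,400,000

σ_p = √(0.52²·0.644² + 0.48²·1.611² + 2·0.18·0.52·0.48·0.644·1.611) = 0.896%.
σ_{20d} = 0.896% × √20 = 4.007%.
z(99%) = 2.326.
VaR = 2.326 × 4.007% = 9.320%; on $15,000,000 that is $1,398,000.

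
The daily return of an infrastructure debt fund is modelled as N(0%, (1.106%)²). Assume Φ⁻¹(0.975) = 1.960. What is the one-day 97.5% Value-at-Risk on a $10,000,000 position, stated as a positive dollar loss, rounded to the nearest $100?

VaR = z·σ = 1.960 × 1.106% = 2.168%.
On $10,000,000: 0.02168 × $10,000,000 = $216,800.

$216,800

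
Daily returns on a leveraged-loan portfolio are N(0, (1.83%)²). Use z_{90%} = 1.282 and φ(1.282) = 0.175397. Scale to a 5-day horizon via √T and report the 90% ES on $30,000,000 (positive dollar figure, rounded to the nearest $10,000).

σ_{5d} = 1.83% × √5 = 4.092%.
ES multiplier = φ(z)/(1−α) = 0.175397/0.1 = 1.754.
ES = 4.092% × 1.754 = 7.177%; on $30,000,000: $2,153,100.

$2,150,000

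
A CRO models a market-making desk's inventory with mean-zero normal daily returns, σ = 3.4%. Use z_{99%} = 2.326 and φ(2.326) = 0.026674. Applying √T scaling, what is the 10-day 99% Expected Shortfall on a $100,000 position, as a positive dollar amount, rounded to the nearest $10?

σ_{10d} = 3.4% × √10 = 10.752%.
ES multiplier = φ(z)/(1−α) = 0.026674/0.01 = 2.667.
ES = 10.752% × 2.667 = 28.676%; on $100,000: $28,676.

$28,680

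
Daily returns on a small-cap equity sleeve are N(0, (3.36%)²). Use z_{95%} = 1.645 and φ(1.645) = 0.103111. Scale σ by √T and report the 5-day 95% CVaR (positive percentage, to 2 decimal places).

σ_{5d} = 3.36% × √5 = 7.513%.
ES multiplier = φ(z)/(1−α) = 0.103111/0.05 = 2.062.
ES = 7.513% × 2.062 = 15.492%.

15.49%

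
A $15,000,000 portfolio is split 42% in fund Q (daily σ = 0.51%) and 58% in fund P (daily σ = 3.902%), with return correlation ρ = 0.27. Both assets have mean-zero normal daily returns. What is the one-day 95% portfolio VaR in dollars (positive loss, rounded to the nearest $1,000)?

σ_p² = 0.42²·0.51² + 0.58²·3.902² + 2·0.27·0.42·0.58·0.51·3.902 = 5.4296 (%²).
σ_p = √5.4296 = 2.330%.
At 95%, z = 1.645.
VaR = 1.645 × 2.330% = 3.833%; on $15,000,000 that is $574,950.

$575,000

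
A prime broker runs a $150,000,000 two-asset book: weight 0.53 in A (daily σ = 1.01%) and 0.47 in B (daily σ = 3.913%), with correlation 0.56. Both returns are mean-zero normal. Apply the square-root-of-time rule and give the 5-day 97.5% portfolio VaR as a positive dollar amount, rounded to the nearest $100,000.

$14,400,000

σ_p = √(0.53²·1.01² + 0.47²·3.913² + 2·0.56·0.53·0.47·1.01·3.913) = 2.184%.
σ_{5d} = 2.184% × √5 = 4.884%.
z(97.5%) = 1.960.
VaR = 1.960 × 4.884% = 9.573%; on $150,000,000 that is $14,359,500.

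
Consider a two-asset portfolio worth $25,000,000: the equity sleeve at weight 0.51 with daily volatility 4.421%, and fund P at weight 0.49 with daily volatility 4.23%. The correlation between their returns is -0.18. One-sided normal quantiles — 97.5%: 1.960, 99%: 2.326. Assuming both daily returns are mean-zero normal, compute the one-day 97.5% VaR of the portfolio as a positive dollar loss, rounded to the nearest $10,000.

σ_p² = 0.51²·4.421² + 0.49²·4.23² + 2·-0.18·0.51·0.49·4.421·4.23 = 7.6974 (%²).
σ_p = √7.6974 = 2.774%.
VaR = 1.960 × 2.774% = 5.437%; on $25,000,000 that is $1,359,250.

$1,360,000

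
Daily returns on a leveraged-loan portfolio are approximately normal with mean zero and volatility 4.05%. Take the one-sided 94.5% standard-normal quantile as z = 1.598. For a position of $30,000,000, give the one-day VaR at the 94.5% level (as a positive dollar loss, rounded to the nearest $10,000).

$1,940,000

VaR = z·σ = 1.598 × 4.05% = 6.472%.
On $30,000,000: 0.06472 × $30,000,000 = $1,941,600.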